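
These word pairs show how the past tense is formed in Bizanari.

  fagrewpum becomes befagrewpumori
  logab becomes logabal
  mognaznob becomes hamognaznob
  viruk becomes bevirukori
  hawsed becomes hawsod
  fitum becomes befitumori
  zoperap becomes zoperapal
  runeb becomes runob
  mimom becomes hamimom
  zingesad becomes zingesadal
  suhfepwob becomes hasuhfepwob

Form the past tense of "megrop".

hamegrop

zingesad and hawsed both end in -d yet inflect differently (zingesadal, hawsod), so the final letter is not what conditions the rule; the last vowel is.
"megrop" has last vowel 'o'. The stems whose last vowel is 'o' (suhfepwob → hasuhfepwob, mimom → hamimom, mognaznob → hamognaznob) add the prefix ha-.
The other patterns: stems whose last vowel is 'a' add -al; stems whose last vowel is 'e' change the last vowel to 'o'; stems whose last vowel is 'u' add be- … -ori around the stem.
So megrop → hamegrop.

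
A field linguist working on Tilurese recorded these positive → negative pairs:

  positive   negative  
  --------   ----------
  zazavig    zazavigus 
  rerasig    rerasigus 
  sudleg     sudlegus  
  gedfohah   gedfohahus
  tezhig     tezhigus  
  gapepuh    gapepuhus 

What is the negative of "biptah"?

biptahus

Every pair shown (zazavig → zazavigus, rerasig → rerasigus, sudleg → sudlegus, …) follows the same rule: add -us.
So biptah → biptahus.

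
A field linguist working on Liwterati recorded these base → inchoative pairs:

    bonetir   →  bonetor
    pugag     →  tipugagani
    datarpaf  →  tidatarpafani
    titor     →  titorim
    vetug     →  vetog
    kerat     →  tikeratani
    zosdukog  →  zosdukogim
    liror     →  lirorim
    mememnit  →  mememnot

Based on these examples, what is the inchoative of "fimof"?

zosdukog and pugag both end in -g yet inflect differently (zosdukogim, tipugagani), so the final letter is not what conditions the rule; the last vowel is.
"fimof" has last vowel 'o'. The stems whose last vowel is 'o' (titor → titorim, zosdukog → zosdukogim, liror → lirorim) add -im.
The other patterns: stems whose last vowel is 'a' add ti- … -ani around the stem; stems whose last vowel is 'i' or 'u' change the last vowel to 'o'.
So fimof → fimofim.

fimofim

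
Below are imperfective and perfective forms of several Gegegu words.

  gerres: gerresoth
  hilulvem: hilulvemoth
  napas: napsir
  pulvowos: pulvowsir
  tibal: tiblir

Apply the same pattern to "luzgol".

gerres and napas both end in -s yet inflect differently (gerresoth, napsir), so the final letter is not what conditions the rule; the last vowel is.
"luzgol" has last vowel 'o'. The one such stem in the data (pulvowos → pulvowsir) deletes the last vowel and adds -ir (as do napas, tibal), so the same rule applies.
The other pattern: stems whose last vowel is 'e' add -oth.
So luzgol → luzglir.

luzglir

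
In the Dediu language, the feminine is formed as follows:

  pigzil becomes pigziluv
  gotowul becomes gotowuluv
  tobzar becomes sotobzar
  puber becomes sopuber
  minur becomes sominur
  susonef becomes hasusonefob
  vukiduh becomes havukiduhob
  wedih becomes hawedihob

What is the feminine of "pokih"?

hapokihob

gotowul and minur both have last vowel 'u' yet inflect differently (gotowuluv, sominur), so the last vowel is not what conditions the rule; the final letter is.
"pokih" ends in -h. The stems ending in -h (vukiduh → havukiduhob, wedih → hawedihob) add ha- … -ob around the stem.
So pokih → hapokihob.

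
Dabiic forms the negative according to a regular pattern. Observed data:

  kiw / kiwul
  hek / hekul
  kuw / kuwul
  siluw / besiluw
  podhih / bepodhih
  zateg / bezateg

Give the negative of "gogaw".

begogaw

"gogaw" has 2 vowels. The stems with 2 vowels (siluw → besiluw, podhih → bepodhih, zateg → bezateg) add the prefix be-.
So gogaw → begogaw.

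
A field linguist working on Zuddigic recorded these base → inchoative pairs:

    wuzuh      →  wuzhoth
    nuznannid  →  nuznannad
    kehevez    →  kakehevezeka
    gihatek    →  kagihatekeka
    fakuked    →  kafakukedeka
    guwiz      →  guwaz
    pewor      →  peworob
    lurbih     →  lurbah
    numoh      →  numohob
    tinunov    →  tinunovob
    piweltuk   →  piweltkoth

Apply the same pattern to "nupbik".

nupbak

wuzuh and lurbih both end in -h yet inflect differently (wuzhoth, lurbah), so the final letter is not what conditions the rule; the last vowel is.
"nupbik" has last vowel 'i'. The stems whose last vowel is 'i' (lurbih → lurbah, nuznannid → nuznannad, guwiz → guwaz) change the last vowel to 'a'.
So nupbik → nupbak.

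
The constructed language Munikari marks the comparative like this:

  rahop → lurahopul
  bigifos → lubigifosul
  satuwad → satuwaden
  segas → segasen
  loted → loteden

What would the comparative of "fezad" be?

fezaden

bigifos and segas both end in -s yet inflect differently (lubigifosul, segasen), so the final letter is not what conditions the rule; the last vowel is.
"fezad" has last vowel 'a'. The stems whose last vowel is 'a' (satuwad → satuwaden, segas → segasen) add -en.
So fezad → fezaden.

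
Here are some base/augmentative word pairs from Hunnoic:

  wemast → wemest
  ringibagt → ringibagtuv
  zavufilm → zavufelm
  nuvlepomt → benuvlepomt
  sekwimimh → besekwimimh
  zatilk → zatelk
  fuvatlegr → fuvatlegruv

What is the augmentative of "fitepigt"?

fitepigtuv

ringibagt and nuvlepomt both end in -t yet inflect differently (ringibagtuv, benuvlepomt), so the final letter is not what conditions the rule; the second-to-last letter is.
"fitepigt" has second-to-last letter 'g'. The stems whose second-to-last letter is 'g' (fuvatlegr → fuvatlegruv, ringibagt → ringibagtuv) add -uv.
So fitepigt → fitepigtuv.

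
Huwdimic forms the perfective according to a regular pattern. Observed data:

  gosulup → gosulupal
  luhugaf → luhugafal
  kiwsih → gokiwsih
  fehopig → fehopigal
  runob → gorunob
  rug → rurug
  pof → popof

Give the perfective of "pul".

pupul

"pul" has 1 vowel. The stems with 1 vowel (pof → popof, rug → rurug) repeat the first consonant+vowel as a prefix.
So pul → pupul.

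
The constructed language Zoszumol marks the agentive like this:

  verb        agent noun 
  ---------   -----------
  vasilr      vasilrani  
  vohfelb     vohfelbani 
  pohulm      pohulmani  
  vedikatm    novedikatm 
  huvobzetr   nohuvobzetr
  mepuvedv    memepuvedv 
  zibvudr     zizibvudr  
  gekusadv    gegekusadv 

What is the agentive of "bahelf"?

bahelfani

pohulm and vedikatm both end in -m yet inflect differently (pohulmani, novedikatm), so the final letter is not what conditions the rule; the second-to-last letter is.
"bahelf" has second-to-last letter 'l'. The stems whose second-to-last letter is 'l' (vasilr → vasilrani, vohfelb → vohfelbani, pohulm → pohulmani) add -ani.
So bahelf → bahelfani.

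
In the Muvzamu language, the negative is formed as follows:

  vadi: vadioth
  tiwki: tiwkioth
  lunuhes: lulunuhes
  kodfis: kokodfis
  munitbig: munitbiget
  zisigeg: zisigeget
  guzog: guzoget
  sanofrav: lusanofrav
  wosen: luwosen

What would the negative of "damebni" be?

vadi and kodfis both have last vowel 'i' yet inflect differently (vadioth, kokodfis), so the last vowel is not what conditions the rule; the final letter is.
"damebni" ends in -i. The stems ending in -i (vadi → vadioth, tiwki → tiwkioth) add -oth.
The other patterns: stems ending in -s repeat the first consonant+vowel as a prefix; stems ending in -g add -et; stems ending in -n or -v add the prefix lu-.
So damebni → damebnioth.

damebnioth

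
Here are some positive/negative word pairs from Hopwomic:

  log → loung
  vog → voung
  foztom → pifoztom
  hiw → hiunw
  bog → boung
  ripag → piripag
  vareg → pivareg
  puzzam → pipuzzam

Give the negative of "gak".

gaunk

ripag and bog both end in -g yet inflect differently (piripag, boung), so the final letter is not what conditions the rule; the number of vowels is.
"gak" has 1 vowel. The stems with 1 vowel (bog → boung, log → loung, hiw → hiunw) insert -un- after the first vowel.
The other pattern: stems with 2 vowels add the prefix pi-.
So gak → gaunk.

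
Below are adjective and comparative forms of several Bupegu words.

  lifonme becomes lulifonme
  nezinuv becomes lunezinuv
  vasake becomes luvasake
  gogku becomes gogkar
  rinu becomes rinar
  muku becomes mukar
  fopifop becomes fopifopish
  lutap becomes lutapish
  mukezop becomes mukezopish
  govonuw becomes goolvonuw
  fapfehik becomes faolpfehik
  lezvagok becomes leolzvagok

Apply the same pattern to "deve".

nezinuv and gogku both have last vowel 'u' yet inflect differently (lunezinuv, gogkar), so the last vowel is not what conditions the rule; the final letter is.
"deve" ends in -e. The stems ending in -e (lifonme → lulifonme, vasake → luvasake) add the prefix lu-.
The other patterns: stems ending in -u drop the final letter and add -ar; stems ending in -p add -ish; stems ending in -k or -w insert -ol- after the first vowel.
So deve → ludeve.

ludeve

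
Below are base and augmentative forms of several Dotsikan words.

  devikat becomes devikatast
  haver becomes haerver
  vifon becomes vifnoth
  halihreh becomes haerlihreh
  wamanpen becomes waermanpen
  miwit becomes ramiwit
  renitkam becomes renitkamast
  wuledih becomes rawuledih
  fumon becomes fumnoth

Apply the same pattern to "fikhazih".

rafikhazih

vifon and wamanpen both end in -n yet inflect differently (vifnoth, waermanpen), so the final letter is not what conditions the rule; the last vowel is.
"fikhazih" has last vowel 'i'. The stems whose last vowel is 'i' (miwit → ramiwit, wuledih → rawuledih) add the prefix ra-.
The other patterns: stems whose last vowel is 'a' add -ast; stems whose last vowel is 'o' delete the last vowel and add -oth; stems whose last vowel is 'e' insert -er- after the first vowel.
So fikhazih → rafikhazih.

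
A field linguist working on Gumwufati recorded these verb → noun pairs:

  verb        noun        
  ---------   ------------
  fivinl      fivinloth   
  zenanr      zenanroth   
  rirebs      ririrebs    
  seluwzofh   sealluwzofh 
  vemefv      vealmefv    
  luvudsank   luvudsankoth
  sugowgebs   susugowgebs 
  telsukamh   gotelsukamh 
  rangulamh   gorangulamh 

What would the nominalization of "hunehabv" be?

rangulamh and seluwzofh both end in -h yet inflect differently (gorangulamh, sealluwzofh), so the final letter is not what conditions the rule; the second-to-last letter is.
"hunehabv" has second-to-last letter 'b'. The stems whose second-to-last letter is 'b' (rirebs → ririrebs, sugowgebs → susugowgebs) repeat the first consonant+vowel as a prefix.
So hunehabv → huhunehabv.

huhunehabv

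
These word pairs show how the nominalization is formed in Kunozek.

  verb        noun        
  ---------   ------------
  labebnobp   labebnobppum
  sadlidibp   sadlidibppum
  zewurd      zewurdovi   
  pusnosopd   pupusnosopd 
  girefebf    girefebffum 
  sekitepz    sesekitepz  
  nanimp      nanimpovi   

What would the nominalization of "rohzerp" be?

rohzerpovi

labebnobp and nanimp both end in -p yet inflect differently (labebnobppum, nanimpovi), so the final letter is not what conditions the rule; the second-to-last letter is.
"rohzerp" has second-to-last letter 'r'. The one such stem in the data (zewurd → zewurdovi) adds -ovi, so the same rule applies.
So rohzerp → rohzerpovi.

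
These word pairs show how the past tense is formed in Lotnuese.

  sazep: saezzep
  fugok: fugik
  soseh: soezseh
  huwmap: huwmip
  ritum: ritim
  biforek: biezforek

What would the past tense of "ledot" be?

sazep and huwmap both end in -p yet inflect differently (saezzep, huwmip), so the final letter is not what conditions the rule; the last vowel is.
"ledot" has last vowel 'o'. The one such stem in the data (fugok → fugik) changes the last vowel to 'i' (as do huwmap, ritum), so the same rule applies.
The other pattern: stems whose last vowel is 'e' insert -ez- after the first vowel.
So ledot → ledit.

ledit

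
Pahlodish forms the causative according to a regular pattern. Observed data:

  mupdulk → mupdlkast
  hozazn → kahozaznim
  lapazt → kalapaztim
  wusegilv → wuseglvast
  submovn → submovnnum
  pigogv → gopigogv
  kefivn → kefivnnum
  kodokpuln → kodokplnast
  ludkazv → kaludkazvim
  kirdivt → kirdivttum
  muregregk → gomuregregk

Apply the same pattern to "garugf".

"garugf" has second-to-last letter 'g'. The stems whose second-to-last letter is 'g' (muregregk → gomuregregk, pigogv → gopigogv) add the prefix go-.
The other patterns: stems whose second-to-last letter is 'v' double the final consonant and add -um; stems whose second-to-last letter is 'z' add ka- … -im around the stem; stems whose second-to-last letter is 'l' delete the last vowel and add -ast.
So garugf → gogarugf.

gogarugf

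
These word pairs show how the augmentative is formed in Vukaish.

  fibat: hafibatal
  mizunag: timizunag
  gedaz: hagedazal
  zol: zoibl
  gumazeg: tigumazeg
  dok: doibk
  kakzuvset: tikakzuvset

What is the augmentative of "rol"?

fibat and kakzuvset both end in -t yet inflect differently (hafibatal, tikakzuvset), so the final letter is not what conditions the rule; the number of vowels is.
"rol" has 1 vowel. The stems with 1 vowel (zol → zoibl, dok → doibk) insert -ib- after the first vowel.
The other patterns: stems with 2 vowels add ha- … -al around the stem; stems with 3 vowels add the prefix ti-.
So rol → roibl.

roibl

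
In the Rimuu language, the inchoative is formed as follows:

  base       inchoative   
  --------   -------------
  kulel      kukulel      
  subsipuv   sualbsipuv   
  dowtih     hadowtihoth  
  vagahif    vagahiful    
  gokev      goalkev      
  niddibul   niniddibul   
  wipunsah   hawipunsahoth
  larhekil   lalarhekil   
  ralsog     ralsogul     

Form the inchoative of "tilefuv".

tiallefuv

gokev and kulel both have last vowel 'e' yet inflect differently (goalkev, kukulel), so the last vowel is not what conditions the rule; the final letter is.
"tilefuv" ends in -v. The stems ending in -v (subsipuv → sualbsipuv, gokev → goalkev) insert -al- after the first vowel.
The other patterns: stems ending in -l repeat the first consonant+vowel as a prefix; stems ending in -h add ha- … -oth around the stem; stems ending in -f or -g add -ul.
So tilefuv → tiallefuv.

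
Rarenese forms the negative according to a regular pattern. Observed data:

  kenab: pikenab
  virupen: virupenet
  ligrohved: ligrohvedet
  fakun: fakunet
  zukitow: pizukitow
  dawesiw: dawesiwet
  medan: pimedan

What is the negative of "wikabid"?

"wikabid" has last vowel 'i'. The one such stem in the data (dawesiw → dawesiwet) adds -et, so the same rule applies.
So wikabid → wikabidet.

wikabidet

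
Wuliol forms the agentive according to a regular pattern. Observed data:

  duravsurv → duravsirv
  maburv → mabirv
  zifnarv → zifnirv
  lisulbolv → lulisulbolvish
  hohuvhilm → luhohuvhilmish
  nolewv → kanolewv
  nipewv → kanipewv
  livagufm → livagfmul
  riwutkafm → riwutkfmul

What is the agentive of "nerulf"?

duravsurv and lisulbolv both end in -v yet inflect differently (duravsirv, lulisulbolvish), so the final letter is not what conditions the rule; the second-to-last letter is.
"nerulf" has second-to-last letter 'l'. The stems whose second-to-last letter is 'l' (lisulbolv → lulisulbolvish, hohuvhilm → luhohuvhilmish) add lu- … -ish around the stem.
The other patterns: stems whose second-to-last letter is 'r' change the last vowel to 'i'; stems whose second-to-last letter is 'w' add the prefix ka-; stems whose second-to-last letter is 'f' delete the last vowel and add -ul.
So nerulf → lunerulfish.

lunerulfish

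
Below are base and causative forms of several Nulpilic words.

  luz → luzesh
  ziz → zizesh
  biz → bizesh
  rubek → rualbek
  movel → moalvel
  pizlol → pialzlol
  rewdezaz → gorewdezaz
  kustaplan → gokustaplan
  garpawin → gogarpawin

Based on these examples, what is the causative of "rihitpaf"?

"rihitpaf" has 3 vowels. The stems with 3 vowels (rewdezaz → gorewdezaz, kustaplan → gokustaplan, garpawin → gogarpawin) add the prefix go-.
So rihitpaf → gorihitpaf.

gorihitpaf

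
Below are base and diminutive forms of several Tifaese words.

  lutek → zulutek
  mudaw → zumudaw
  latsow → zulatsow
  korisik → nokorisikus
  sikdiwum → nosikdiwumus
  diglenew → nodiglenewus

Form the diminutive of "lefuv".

"lefuv" has 2 vowels. The stems with 2 vowels (lutek → zulutek, mudaw → zumudaw, latsow → zulatsow) add the prefix zu-.
The other pattern: stems with 3 vowels add no- … -us around the stem.
So lefuv → zulefuv.

zulefuv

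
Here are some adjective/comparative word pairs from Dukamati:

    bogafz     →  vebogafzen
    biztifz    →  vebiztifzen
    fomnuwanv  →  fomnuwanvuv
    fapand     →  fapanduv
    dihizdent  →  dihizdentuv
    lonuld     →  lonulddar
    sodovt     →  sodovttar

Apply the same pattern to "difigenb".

fapand and lonuld both end in -d yet inflect differently (fapanduv, lonulddar), so the final letter is not what conditions the rule; the second-to-last letter is.
"difigenb" has second-to-last letter 'n'. The stems whose second-to-last letter is 'n' (fomnuwanv → fomnuwanvuv, fapand → fapanduv, dihizdent → dihizdentuv) add -uv.
So difigenb → difigenbuv.

difigenbuv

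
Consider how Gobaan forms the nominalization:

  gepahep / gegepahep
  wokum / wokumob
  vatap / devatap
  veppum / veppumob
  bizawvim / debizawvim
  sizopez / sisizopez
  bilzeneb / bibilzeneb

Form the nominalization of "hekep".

hehekep

veppum and bizawvim both end in -m yet inflect differently (veppumob, debizawvim), so the final letter is not what conditions the rule; the last vowel is.
"hekep" has last vowel 'e'. The stems whose last vowel is 'e' (bilzeneb → bibilzeneb, sizopez → sisizopez, gepahep → gegepahep) repeat the first consonant+vowel as a prefix.
So hekep → hehekep.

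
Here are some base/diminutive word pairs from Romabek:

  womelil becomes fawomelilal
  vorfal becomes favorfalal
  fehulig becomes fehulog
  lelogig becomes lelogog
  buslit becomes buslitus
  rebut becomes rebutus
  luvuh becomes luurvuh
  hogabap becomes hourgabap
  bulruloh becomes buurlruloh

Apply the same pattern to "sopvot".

sopvotus

womelil and fehulig both have last vowel 'i' yet inflect differently (fawomelilal, fehulog), so the last vowel is not what conditions the rule; the final letter is.
"sopvot" ends in -t. The stems ending in -t (buslit → buslitus, rebut → rebutus) add -us.
So sopvot → sopvotus.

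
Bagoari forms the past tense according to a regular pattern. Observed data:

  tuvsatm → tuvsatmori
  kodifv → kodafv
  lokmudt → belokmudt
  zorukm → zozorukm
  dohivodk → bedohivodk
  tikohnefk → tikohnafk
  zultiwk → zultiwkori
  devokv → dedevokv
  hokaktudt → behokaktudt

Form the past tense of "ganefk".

ganafk

devokv and kodifv both end in -v yet inflect differently (dedevokv, kodafv), so the final letter is not what conditions the rule; the second-to-last letter is.
"ganefk" has second-to-last letter 'f'. The stems whose second-to-last letter is 'f' (kodifv → kodafv, tikohnefk → tikohnafk) change the last vowel to 'a'.
So ganefk → ganafk.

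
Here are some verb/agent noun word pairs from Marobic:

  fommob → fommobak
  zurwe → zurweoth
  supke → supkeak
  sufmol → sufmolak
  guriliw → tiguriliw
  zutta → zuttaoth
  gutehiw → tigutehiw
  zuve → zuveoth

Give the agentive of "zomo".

"zomo" begins with z-. The stems beginning with z- (zuve → zuveoth, zutta → zuttaoth, zurwe → zurweoth) add -oth.
The other patterns: stems beginning with g- add the prefix ti-; stems beginning with f- or s- add -ak.
So zomo → zomooth.

zomooth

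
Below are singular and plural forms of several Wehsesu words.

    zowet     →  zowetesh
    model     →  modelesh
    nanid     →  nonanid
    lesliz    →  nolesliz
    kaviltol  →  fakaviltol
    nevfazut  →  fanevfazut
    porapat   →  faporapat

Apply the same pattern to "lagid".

nolagid

"lagid" has last vowel 'i'. The stems whose last vowel is 'i' (nanid → nonanid, lesliz → nolesliz) add the prefix no-.
So lagid → nolagid.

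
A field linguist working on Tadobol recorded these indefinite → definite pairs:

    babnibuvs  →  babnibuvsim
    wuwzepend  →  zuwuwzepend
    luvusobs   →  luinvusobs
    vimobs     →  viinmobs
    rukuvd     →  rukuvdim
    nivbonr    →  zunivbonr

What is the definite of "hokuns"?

zuhokuns

luvusobs and babnibuvs both end in -s yet inflect differently (luinvusobs, babnibuvsim), so the final letter is not what conditions the rule; the second-to-last letter is.
"hokuns" has second-to-last letter 'n'. The stems whose second-to-last letter is 'n' (nivbonr → zunivbonr, wuwzepend → zuwuwzepend) add the prefix zu-.
So hokuns → zuhokuns.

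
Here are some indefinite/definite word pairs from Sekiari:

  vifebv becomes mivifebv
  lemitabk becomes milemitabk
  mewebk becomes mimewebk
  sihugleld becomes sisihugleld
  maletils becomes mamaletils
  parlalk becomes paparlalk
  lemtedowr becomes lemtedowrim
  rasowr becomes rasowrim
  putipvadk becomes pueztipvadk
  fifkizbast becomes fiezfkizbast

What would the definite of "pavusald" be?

papavusald

lemitabk and parlalk both end in -k yet inflect differently (milemitabk, paparlalk), so the final letter is not what conditions the rule; the second-to-last letter is.
"pavusald" has second-to-last letter 'l'. The stems whose second-to-last letter is 'l' (sihugleld → sisihugleld, maletils → mamaletils, parlalk → paparlalk) repeat the first consonant+vowel as a prefix.
The other patterns: stems whose second-to-last letter is 'b' add the prefix mi-; stems whose second-to-last letter is 'w' add -im; stems whose second-to-last letter is 'd' or 's' insert -ez- after the first vowel.
So pavusald → papavusald.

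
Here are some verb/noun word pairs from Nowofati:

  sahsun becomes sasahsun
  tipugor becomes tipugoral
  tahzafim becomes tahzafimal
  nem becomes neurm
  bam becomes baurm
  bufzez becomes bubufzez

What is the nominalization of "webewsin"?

"webewsin" has 3 vowels. The stems with 3 vowels (tipugor → tipugoral, tahzafim → tahzafimal) add -al.
The other patterns: stems with 1 vowel insert -ur- after the first vowel; stems with 2 vowels repeat the first consonant+vowel as a prefix.
So webewsin → webewsinal.

webewsinal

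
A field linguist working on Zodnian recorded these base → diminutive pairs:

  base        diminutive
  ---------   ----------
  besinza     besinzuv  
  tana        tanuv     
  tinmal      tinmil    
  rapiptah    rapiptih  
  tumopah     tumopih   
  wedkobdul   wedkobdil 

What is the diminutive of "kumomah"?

kumomih

rapiptah and besinza both have last vowel 'a' yet inflect differently (rapiptih, besinzuv), so the last vowel is not what conditions the rule; whether the stem ends in a vowel or a consonant is.
"kumomah" ends in a consonant. The stems ending in a consonant (wedkobdul → wedkobdil, rapiptah → rapiptih, tinmal → tinmil) change the last vowel to 'i'.
The other pattern: stems ending in a vowel drop the final letter and add -uv.
So kumomah → kumomih.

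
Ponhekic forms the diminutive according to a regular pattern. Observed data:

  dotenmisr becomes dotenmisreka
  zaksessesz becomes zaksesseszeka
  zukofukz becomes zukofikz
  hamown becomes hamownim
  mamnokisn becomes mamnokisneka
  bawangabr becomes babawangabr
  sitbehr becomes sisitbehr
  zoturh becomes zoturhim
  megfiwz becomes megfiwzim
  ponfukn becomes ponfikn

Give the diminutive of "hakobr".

"hakobr" has second-to-last letter 'b'. The one such stem in the data (bawangabr → babawangabr) repeats the first consonant+vowel as a prefix (as does sitbehr), so the same rule applies.
The other patterns: stems whose second-to-last letter is 'k' change the last vowel to 'i'; stems whose second-to-last letter is 's' add -eka; stems whose second-to-last letter is 'r' or 'w' add -im.
So hakobr → hahakobr.

hahakobr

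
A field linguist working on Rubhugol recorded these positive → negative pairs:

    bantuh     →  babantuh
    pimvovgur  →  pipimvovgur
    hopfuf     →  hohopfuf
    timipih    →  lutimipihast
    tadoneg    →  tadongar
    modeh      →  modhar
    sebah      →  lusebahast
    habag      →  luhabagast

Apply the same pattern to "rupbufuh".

modeh and bantuh both end in -h yet inflect differently (modhar, babantuh), so the final letter is not what conditions the rule; the last vowel is.
"rupbufuh" has last vowel 'u'. The stems whose last vowel is 'u' (pimvovgur → pipimvovgur, hopfuf → hohopfuf, bantuh → babantuh) repeat the first consonant+vowel as a prefix.
The other patterns: stems whose last vowel is 'e' delete the last vowel and add -ar; stems whose last vowel is 'a' or 'i' add lu- … -ast around the stem.
So rupbufuh → rurupbufuh.

rurupbufuh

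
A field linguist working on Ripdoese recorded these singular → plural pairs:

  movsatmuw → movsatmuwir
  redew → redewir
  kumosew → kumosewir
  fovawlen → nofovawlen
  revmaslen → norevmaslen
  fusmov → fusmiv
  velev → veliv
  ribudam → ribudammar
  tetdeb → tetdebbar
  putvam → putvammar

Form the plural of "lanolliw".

redew and fovawlen both have last vowel 'e' yet inflect differently (redewir, nofovawlen), so the last vowel is not what conditions the rule; the final letter is.
"lanolliw" ends in -w. The stems ending in -w (movsatmuw → movsatmuwir, redew → redewir, kumosew → kumosewir) add -ir.
So lanolliw → lanolliwir.

lanolliwir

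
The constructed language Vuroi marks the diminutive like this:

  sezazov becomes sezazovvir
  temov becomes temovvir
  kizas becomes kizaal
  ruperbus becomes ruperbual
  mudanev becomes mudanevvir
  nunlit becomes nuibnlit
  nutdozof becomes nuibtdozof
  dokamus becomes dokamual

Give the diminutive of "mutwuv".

temov and nutdozof both have last vowel 'o' yet inflect differently (temovvir, nuibtdozof), so the last vowel is not what conditions the rule; the final letter is.
"mutwuv" ends in -v. The stems ending in -v (temov → temovvir, sezazov → sezazovvir, mudanev → mudanevvir) double the final consonant and add -ir.
So mutwuv → mutwuvvir.

mutwuvvir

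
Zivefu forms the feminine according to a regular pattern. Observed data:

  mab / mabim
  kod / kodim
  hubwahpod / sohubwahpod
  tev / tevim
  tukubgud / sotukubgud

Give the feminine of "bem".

bemim

kod and tukubgud both end in -d yet inflect differently (kodim, sotukubgud), so the final letter is not what conditions the rule; the number of vowels is.
"bem" has 1 vowel. The stems with 1 vowel (tev → tevim, mab → mabim, kod → kodim) add -im.
The other pattern: stems with 3 vowels add the prefix so-.
So bem → bemim.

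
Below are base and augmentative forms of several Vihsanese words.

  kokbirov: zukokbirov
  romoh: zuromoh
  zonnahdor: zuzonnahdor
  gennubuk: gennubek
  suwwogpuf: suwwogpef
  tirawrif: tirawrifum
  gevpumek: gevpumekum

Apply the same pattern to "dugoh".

suwwogpuf and tirawrif both end in -f yet inflect differently (suwwogpef, tirawrifum), so the final letter is not what conditions the rule; the last vowel is.
"dugoh" has last vowel 'o'. The stems whose last vowel is 'o' (kokbirov → zukokbirov, romoh → zuromoh, zonnahdor → zuzonnahdor) add the prefix zu-.
So dugoh → zudugoh.

zudugoh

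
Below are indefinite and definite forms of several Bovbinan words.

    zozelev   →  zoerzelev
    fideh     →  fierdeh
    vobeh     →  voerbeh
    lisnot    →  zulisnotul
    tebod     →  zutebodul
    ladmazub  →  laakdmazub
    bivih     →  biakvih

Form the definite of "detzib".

fideh and bivih both end in -h yet inflect differently (fierdeh, biakvih), so the final letter is not what conditions the rule; the last vowel is.
"detzib" has last vowel 'i'. The one such stem in the data (bivih → biakvih) inserts -ak- after the first vowel (as does ladmazub), so the same rule applies.
The other patterns: stems whose last vowel is 'e' insert -er- after the first vowel; stems whose last vowel is 'o' add zu- … -ul around the stem.
So detzib → deaktzib.

deaktzib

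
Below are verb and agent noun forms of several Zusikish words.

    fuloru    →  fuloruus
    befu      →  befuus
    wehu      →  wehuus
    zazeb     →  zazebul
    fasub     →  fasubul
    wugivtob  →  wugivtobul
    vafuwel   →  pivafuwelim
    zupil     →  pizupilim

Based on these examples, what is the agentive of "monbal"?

fuloru and fasub both have last vowel 'u' yet inflect differently (fuloruus, fasubul), so the last vowel is not what conditions the rule; the final letter is.
"monbal" ends in -l. The stems ending in -l (vafuwel → pivafuwelim, zupil → pizupilim) add pi- … -im around the stem.
The other patterns: stems ending in -u add -us; stems ending in -b add -ul.
So monbal → pimonbalim.

pimonbalim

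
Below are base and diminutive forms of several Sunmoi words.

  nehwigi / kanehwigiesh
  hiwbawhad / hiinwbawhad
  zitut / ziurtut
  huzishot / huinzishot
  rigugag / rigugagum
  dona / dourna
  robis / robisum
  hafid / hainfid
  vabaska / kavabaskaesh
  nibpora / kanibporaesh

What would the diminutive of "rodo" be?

rodoum

"rodo" begins with r-. The stems beginning with r- (rigugag → rigugagum, robis → robisum) add -um.
The other patterns: stems beginning with h- insert -in- after the first vowel; stems beginning with d- or z- insert -ur- after the first vowel; stems beginning with n- or v- add ka- … -esh around the stem.
So rodo → rodoum.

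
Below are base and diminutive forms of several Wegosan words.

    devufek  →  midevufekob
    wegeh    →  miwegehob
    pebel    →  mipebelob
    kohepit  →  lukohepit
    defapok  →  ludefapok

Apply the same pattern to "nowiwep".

minowiwepob

devufek and defapok both end in -k yet inflect differently (midevufekob, ludefapok), so the final letter is not what conditions the rule; the last vowel is.
"nowiwep" has last vowel 'e'. The stems whose last vowel is 'e' (devufek → midevufekob, wegeh → miwegehob, pebel → mipebelob) add mi- … -ob around the stem.
The other pattern: stems whose last vowel is 'i' or 'o' add the prefix lu-.
So nowiwep → minowiwepob.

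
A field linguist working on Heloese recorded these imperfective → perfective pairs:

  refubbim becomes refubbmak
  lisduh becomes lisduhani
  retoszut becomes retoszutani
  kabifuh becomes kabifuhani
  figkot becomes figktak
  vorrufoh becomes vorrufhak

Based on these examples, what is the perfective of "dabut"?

"dabut" has last vowel 'u'. The stems whose last vowel is 'u' (kabifuh → kabifuhani, retoszut → retoszutani, lisduh → lisduhani) add -ani.
The other pattern: stems whose last vowel is 'i' or 'o' delete the last vowel and add -ak.
So dabut → dabutani.

dabutani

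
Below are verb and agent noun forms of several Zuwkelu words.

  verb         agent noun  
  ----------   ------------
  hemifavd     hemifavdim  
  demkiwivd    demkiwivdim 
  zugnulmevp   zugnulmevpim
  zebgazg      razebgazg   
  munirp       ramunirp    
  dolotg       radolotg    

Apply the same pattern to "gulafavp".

gulafavpim

zugnulmevp and munirp both end in -p yet inflect differently (zugnulmevpim, ramunirp), so the final letter is not what conditions the rule; the second-to-last letter is.
"gulafavp" has second-to-last letter 'v'. The stems whose second-to-last letter is 'v' (hemifavd → hemifavdim, demkiwivd → demkiwivdim, zugnulmevp → zugnulmevpim) add -im.
So gulafavp → gulafavpim.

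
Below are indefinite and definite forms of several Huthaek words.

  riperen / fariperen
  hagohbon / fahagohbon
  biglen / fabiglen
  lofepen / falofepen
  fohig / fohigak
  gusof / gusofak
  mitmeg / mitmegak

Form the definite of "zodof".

zodofak

hagohbon and gusof both have last vowel 'o' yet inflect differently (fahagohbon, gusofak), so the last vowel is not what conditions the rule; the final letter is.
"zodof" ends in -f. The one such stem in the data (gusof → gusofak) adds -ak, so the same rule applies.
The other pattern: stems ending in -n add the prefix fa-.
So zodof → zodofak.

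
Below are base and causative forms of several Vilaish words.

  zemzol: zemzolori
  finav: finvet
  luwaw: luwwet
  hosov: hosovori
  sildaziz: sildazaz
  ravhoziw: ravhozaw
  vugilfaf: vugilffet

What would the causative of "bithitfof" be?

hosov and finav both end in -v yet inflect differently (hosovori, finvet), so the final letter is not what conditions the rule; the last vowel is.
"bithitfof" has last vowel 'o'. The stems whose last vowel is 'o' (hosov → hosovori, zemzol → zemzolori) add -ori.
The other patterns: stems whose last vowel is 'a' delete the last vowel and add -et; stems whose last vowel is 'i' change the last vowel to 'a'.
So bithitfof → bithitfofori.

bithitfofori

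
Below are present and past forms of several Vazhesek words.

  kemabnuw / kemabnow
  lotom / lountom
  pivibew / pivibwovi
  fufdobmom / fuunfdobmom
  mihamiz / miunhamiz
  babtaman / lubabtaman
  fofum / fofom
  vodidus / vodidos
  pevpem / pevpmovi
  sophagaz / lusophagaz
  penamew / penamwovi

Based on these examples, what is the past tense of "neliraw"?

luneliraw

mihamiz and sophagaz both end in -z yet inflect differently (miunhamiz, lusophagaz), so the final letter is not what conditions the rule; the last vowel is.
"neliraw" has last vowel 'a'. The stems whose last vowel is 'a' (babtaman → lubabtaman, sophagaz → lusophagaz) add the prefix lu-.
So neliraw → luneliraw.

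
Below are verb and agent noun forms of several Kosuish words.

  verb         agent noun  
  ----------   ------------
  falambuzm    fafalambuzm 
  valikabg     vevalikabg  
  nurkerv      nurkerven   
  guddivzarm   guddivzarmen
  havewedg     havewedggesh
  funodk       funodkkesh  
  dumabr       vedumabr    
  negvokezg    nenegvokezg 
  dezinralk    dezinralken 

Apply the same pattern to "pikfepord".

valikabg and havewedg both end in -g yet inflect differently (vevalikabg, havewedggesh), so the final letter is not what conditions the rule; the second-to-last letter is.
"pikfepord" has second-to-last letter 'r'. The stems whose second-to-last letter is 'r' (nurkerv → nurkerven, guddivzarm → guddivzarmen) add -en.
So pikfepord → pikfeporden.

pikfeporden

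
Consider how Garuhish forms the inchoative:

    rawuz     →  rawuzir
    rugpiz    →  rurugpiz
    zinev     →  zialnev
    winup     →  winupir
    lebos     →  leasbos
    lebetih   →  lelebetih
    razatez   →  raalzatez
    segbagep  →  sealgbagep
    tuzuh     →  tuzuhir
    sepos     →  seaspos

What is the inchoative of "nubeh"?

nualbeh

"nubeh" has last vowel 'e'. The stems whose last vowel is 'e' (segbagep → sealgbagep, razatez → raalzatez, zinev → zialnev) insert -al- after the first vowel.
So nubeh → nualbeh.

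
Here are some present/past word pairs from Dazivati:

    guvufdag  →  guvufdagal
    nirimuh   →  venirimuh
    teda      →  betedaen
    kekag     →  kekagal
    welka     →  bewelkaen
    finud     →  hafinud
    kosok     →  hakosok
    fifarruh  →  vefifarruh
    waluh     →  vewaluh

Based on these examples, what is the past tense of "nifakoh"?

venifakoh

teda and guvufdag both have last vowel 'a' yet inflect differently (betedaen, guvufdagal), so the last vowel is not what conditions the rule; the final letter is.
"nifakoh" ends in -h. The stems ending in -h (waluh → vewaluh, nirimuh → venirimuh, fifarruh → vefifarruh) add the prefix ve-.
The other patterns: stems ending in -a add be- … -en around the stem; stems ending in -g add -al; stems ending in -d or -k add the prefix ha-.
So nifakoh → venifakoh.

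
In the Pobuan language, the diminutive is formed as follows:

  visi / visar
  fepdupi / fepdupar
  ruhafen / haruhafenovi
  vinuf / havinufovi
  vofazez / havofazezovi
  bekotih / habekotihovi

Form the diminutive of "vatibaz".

havatibazovi

visi and bekotih both have last vowel 'i' yet inflect differently (visar, habekotihovi), so the last vowel is not what conditions the rule; whether the stem ends in a vowel or a consonant is.
"vatibaz" ends in a consonant. The stems ending in a consonant (ruhafen → haruhafenovi, vinuf → havinufovi, vofazez → havofazezovi) add ha- … -ovi around the stem.
The other pattern: stems ending in a vowel drop the final letter and add -ar.
So vatibaz → havatibazovi.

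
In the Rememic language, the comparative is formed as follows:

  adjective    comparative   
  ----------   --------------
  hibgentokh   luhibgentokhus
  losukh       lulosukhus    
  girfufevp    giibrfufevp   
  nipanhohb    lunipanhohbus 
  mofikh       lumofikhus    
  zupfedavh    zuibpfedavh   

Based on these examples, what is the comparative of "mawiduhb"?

"mawiduhb" has second-to-last letter 'h'. The one such stem in the data (nipanhohb → lunipanhohbus) adds lu- … -us around the stem, so the same rule applies.
The other pattern: stems whose second-to-last letter is 'v' insert -ib- after the first vowel.
So mawiduhb → lumawiduhbus.

lumawiduhbus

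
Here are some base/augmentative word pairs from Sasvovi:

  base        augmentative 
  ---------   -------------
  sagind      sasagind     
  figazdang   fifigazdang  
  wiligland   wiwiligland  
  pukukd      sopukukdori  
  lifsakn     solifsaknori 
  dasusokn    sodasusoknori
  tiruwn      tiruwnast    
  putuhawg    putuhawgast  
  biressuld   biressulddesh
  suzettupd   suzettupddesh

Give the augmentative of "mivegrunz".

sagind and pukukd both end in -d yet inflect differently (sasagind, sopukukdori), so the final letter is not what conditions the rule; the second-to-last letter is.
"mivegrunz" has second-to-last letter 'n'. The stems whose second-to-last letter is 'n' (sagind → sasagind, figazdang → fifigazdang, wiligland → wiwiligland) repeat the first consonant+vowel as a prefix.
The other patterns: stems whose second-to-last letter is 'k' add so- … -ori around the stem; stems whose second-to-last letter is 'w' add -ast; stems whose second-to-last letter is 'l' or 'p' double the final consonant and add -esh.
So mivegrunz → mimivegrunz.

mimivegrunz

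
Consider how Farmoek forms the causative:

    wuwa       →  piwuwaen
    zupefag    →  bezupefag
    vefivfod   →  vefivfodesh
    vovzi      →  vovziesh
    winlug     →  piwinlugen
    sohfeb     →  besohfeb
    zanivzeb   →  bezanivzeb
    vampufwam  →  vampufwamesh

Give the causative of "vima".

winlug and zupefag both end in -g yet inflect differently (piwinlugen, bezupefag), so the final letter is not what conditions the rule; the first letter is.
"vima" begins with v-. The stems beginning with v- (vovzi → vovziesh, vampufwam → vampufwamesh, vefivfod → vefivfodesh) add -esh.
The other patterns: stems beginning with w- add pi- … -en around the stem; stems beginning with s- or z- add the prefix be-.
So vima → vimaesh.

vimaesh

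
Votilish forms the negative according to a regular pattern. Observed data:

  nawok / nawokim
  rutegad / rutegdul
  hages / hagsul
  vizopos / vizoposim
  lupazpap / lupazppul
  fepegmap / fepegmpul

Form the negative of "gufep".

hages and vizopos both end in -s yet inflect differently (hagsul, vizoposim), so the final letter is not what conditions the rule; the last vowel is.
"gufep" has last vowel 'e'. The one such stem in the data (hages → hagsul) deletes the last vowel and adds -ul (as do rutegad, lupazpap), so the same rule applies.
So gufep → gufpul.

gufpul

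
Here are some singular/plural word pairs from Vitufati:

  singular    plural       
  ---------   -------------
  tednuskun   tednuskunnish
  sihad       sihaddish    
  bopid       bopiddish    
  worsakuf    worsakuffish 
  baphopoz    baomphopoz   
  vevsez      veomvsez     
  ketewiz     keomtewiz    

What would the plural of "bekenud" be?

ketewiz and bopid both have last vowel 'i' yet inflect differently (keomtewiz, bopiddish), so the last vowel is not what conditions the rule; the final letter is.
"bekenud" ends in -d. The stems ending in -d (sihad → sihaddish, bopid → bopiddish) double the final consonant and add -ish.
The other pattern: stems ending in -z insert -om- after the first vowel.
So bekenud → bekenuddish.

bekenuddish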